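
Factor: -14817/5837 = -1*3^1*11^1*13^(-1) = -33/13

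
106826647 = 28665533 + 78161114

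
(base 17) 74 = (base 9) 146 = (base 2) 1111011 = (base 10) 123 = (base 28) 4b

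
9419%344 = 131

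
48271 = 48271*1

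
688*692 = 476096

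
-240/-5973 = 80/1991 ≈ 0.0402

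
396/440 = 9/10 = 0.90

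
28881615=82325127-53443512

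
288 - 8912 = -8624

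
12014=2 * 6007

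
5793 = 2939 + 2854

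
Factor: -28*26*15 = -1*2^3*3^1*5^1*7^1*13^1 = -10920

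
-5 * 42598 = -212990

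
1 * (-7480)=-7480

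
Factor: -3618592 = -1*2^5*113081^1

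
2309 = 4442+-2133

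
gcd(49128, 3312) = 552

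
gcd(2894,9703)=1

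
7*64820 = 453740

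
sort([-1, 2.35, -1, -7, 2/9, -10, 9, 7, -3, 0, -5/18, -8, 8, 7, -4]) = [-10, -8, -7, -4, -3, -1, -1, -5/18, 0, 2/9, 2.35, 7, 7, 8, 9]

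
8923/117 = 76 + 31/117 ≈ 76.26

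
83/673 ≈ 0.123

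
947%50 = 47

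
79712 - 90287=-10575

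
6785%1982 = 839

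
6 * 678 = 4068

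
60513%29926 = 661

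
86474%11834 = 3636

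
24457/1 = 24457 = 24457.00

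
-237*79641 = -18874917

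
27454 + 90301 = 117755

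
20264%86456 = 20264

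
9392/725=12+692/725 ≈ 12.95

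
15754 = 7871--7883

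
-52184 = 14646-66830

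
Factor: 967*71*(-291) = -1*3^1*71^1*97^1*967^1 = -19979187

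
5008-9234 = -4226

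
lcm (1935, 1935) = 1935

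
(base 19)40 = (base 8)114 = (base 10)76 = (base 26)2o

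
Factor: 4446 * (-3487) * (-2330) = 2^2 * 3^2 * 5^1 * 11^1 * 13^1 * 19^1 * 233^1 * 317^1 = 36122460660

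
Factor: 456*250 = 2^4*3^1*5^3*19^1 = 114000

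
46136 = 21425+24711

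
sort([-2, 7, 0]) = [-2, 0, 7]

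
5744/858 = 6 + 298/429 ≈ 6.69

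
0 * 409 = 0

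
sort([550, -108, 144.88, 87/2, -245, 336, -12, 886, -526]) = [-526, -245, -108, -12, 87/2, 144.88, 336, 550, 886]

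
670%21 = 19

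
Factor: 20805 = 3^1*5^1*19^1*73^1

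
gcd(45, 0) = 45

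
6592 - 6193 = 399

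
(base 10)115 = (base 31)3m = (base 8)163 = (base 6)311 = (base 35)3a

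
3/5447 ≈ 0.000551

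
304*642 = 195168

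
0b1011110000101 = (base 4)1132011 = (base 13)2982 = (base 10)6021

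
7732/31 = 249 + 13/31 ≈ 249.42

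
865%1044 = 865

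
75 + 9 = 84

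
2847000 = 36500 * 78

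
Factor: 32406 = 2^1 * 3^1 * 11^1 * 491^1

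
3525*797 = 2809425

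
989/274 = 3 + 167/274 ≈ 3.61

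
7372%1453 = 107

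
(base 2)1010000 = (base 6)212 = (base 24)38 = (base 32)2g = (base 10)80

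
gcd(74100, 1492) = 4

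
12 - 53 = -41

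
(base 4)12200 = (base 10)416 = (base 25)gg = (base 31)dd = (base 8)640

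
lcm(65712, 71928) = 5322672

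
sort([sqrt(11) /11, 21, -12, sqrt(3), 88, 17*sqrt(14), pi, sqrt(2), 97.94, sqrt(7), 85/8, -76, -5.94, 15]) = [-76, -12, -5.94, sqrt(11) /11, sqrt(2), sqrt(3), sqrt(7), pi, 85/8, 15, 21, 17*sqrt(14), 88, 97.94]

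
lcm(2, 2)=2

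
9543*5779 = 55148997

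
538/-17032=-269/8516 ≈ -0.0316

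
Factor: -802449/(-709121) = 3^2*7^(-1)*17^(-1)*59^(-1)*101^(-1)*163^1*547^1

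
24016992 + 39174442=63191434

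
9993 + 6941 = 16934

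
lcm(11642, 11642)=11642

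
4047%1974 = 99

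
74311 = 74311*1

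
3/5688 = 1/1896 ≈ 0.000527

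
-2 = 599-601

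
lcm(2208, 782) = 37536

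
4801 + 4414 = 9215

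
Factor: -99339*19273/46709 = -1*3^1*13^(-1)*3593^(-1)*19273^1*33113^1 = -1914560547/46709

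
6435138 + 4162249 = 10597387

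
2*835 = 1670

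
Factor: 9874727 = 41^1*227^1*1061^1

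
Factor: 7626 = 2^1*3^1*31^1*41^1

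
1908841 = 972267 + 936574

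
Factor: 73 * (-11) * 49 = -1 * 7^2 * 11^1 * 73^1 = -39347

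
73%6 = 1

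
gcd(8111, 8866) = 1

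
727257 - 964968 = -237711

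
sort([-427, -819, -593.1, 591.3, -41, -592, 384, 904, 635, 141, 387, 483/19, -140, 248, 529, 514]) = [-819, -593.1, -592, -427, -140, -41, 483/19, 141, 248, 384, 387, 514, 529, 591.3, 635, 904]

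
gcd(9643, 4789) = 1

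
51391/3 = 17130 + 1/3 ≈ 17130.33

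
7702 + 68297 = 75999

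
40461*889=35969829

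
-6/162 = -1/27 ≈ -0.0370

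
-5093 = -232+-4861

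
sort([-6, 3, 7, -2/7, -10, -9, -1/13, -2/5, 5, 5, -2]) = [-10, -9, -6, -2, -2/5, -2/7, -1/13, 3, 5, 5, 7]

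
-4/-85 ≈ 0.0471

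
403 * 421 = 169663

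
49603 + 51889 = 101492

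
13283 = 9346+3937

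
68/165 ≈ 0.412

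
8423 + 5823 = 14246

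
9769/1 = 9769 = 9769.00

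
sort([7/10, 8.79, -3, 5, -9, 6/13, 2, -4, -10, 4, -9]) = [-10, -9, -9, -4, -3, 6/13, 7/10, 2, 4, 5, 8.79]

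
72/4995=8/555 ≈ 0.0144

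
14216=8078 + 6138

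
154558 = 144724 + 9834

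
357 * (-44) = -15708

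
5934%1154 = 164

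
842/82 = 421/41 ≈ 10.27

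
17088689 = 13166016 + 3922673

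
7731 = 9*859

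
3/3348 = 1/1116≈0.000896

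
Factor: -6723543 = -1*3^1*2241181^1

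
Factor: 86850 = 2^1*3^2*5^2*193^1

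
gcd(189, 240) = 3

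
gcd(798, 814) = 2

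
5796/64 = 90 + 9/16 ≈ 90.56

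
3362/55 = 61 + 7/55≈61.13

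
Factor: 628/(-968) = -1*2^(-1)*11^(-2)*157^1 = -157/242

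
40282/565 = 71 + 167/565 ≈ 71.30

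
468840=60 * 7814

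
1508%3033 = 1508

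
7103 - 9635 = -2532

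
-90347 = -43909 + -46438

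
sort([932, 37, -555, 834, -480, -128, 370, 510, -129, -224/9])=[-555, -480, -129, -128, -224/9, 37, 370, 510, 834, 932]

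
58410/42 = 1390 + 5/7 ≈ 1390.71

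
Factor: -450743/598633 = -1*7^(-2)*19^(-1)*701^1 = -701/931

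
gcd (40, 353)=1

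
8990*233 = 2094670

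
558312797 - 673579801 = -115267004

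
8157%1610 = 107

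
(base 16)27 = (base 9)43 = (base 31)18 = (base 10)39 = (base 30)19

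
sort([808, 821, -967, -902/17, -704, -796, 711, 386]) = [-967, -796, -704, -902/17, 386, 711, 808, 821]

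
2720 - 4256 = -1536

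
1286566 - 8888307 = -7601741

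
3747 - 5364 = -1617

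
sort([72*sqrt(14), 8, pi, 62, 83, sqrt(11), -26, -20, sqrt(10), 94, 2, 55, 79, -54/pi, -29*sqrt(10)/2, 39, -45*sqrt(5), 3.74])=[-45*sqrt(5), -29*sqrt(10)/2, -26, -20, -54/pi, 2, pi, sqrt(10), sqrt(11), 3.74, 8, 39, 55, 62, 79, 83, 94, 72*sqrt(14)]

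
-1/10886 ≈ -0.0000919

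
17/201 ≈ 0.0846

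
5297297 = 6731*787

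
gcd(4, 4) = 4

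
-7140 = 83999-91139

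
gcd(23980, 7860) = 20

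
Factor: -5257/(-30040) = 2^(-3)*5^(-1)*7^1 = 7/40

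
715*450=321750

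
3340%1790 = 1550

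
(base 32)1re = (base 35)1jc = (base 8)3556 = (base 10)1902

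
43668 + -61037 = -17369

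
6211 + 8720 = 14931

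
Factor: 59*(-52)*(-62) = 2^3*13^1*31^1*59^1 = 190216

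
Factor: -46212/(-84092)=3^1 * 3851^1 * 21023^(-1)=11553/21023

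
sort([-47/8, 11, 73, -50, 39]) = [-50, -47/8, 11, 39, 73]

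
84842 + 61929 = 146771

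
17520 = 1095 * 16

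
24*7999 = 191976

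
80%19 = 4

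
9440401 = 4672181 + 4768220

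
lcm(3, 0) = 0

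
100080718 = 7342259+92738459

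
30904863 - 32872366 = -1967503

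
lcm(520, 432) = 28080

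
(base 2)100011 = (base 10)35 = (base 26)19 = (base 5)120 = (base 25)1a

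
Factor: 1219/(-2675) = -1 * 5^(-2) * 23^1 * 53^1 * 107^(-1)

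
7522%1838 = 170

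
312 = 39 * 8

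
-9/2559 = -3/853 ≈ -0.00352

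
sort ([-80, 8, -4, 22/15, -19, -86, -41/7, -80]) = [-86, -80, -80, -19, -41/7, -4, 22/15, 8]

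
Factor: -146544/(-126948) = 2^2*43^1*149^(-1) = 172/149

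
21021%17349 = 3672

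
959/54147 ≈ 0.0177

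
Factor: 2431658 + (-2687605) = -1 * 255947^1 = -255947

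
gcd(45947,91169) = 1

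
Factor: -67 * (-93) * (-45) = -1 * 3^3 * 5^1 * 31^1 * 67^1 = -280395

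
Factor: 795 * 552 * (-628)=-1 * 2^5 * 3^2 * 5^1 * 23^1 * 53^1 * 157^1=-275591520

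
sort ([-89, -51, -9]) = [-89, -51, -9]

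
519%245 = 29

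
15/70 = 3/14 ≈ 0.214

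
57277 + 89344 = 146621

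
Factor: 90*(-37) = -1*2^1*3^2*5^1*37^1 = -3330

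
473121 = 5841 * 81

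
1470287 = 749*1963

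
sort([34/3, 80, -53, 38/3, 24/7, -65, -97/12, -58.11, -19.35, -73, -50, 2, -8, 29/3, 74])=[-73, -65, -58.11, -53, -50, -19.35, -97/12, -8, 2, 24/7, 29/3, 34/3, 38/3, 74, 80]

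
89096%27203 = 7487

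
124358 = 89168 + 35190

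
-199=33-232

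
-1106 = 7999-9105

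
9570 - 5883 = 3687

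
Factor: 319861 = 23^1 * 13907^1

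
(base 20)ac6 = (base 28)5bi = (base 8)10226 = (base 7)15244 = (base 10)4246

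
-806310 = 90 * (-8959)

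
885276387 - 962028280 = -76751893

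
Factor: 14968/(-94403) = -1*2^3*67^(-1)*1409^(-1)*1871^1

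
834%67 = 30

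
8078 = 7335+743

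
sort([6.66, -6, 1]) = [-6, 1, 6.66]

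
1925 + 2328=4253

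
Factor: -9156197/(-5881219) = 5881219^(-1)*9156197^1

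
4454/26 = 171 + 4/13 ≈ 171.31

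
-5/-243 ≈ 0.0206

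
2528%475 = 153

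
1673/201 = 8 + 65/201 ≈ 8.32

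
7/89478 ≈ 0.0000782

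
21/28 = 3/4 = 0.75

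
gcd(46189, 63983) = 1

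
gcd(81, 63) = 9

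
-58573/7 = -8367-4/7 ≈ -8367.57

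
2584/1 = 2584 = 2584.00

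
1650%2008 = 1650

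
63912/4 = 15978 = 15978.00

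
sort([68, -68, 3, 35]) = [-68, 3, 35, 68]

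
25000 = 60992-35992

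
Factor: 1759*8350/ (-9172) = -1*2^ (-1)*5^2*167^1*1759^1*2293^ (-1) = -7343825/4586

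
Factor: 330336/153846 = 2^4 * 3^(-1) * 7^(-1) * 11^(-1) * 31^1 = 496/231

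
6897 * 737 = 5083089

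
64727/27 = 2397+8/27≈2397.30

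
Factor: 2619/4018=2^(-1)*3^3*7^(-2)*41^(-1)*97^1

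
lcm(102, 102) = 102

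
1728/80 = 108/5 = 21.60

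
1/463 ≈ 0.00216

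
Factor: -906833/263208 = -1 * 2^(-3) * 3^(-1) * 11^(-1) * 37^1 * 997^(-1) * 24509^1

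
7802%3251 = 1300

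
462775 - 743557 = -280782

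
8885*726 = 6450510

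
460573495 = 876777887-416204392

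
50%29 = 21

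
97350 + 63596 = 160946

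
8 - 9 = -1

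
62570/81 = 772 + 38/81 ≈ 772.47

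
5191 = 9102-3911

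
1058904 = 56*18909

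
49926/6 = 8321 = 8321.00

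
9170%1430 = 590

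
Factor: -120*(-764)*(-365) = -1*2^5*3^1*5^2*73^1*191^1 = -33463200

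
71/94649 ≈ 0.000750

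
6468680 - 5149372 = 1319308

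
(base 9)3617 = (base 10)2689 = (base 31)2on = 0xa81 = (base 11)2025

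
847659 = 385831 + 461828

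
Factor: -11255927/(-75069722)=2^(-1) * 7^(-1) * 13^(-1) * 17^(-1) * 19^(-1) * 1277^(-1) * 11255927^1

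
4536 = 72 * 63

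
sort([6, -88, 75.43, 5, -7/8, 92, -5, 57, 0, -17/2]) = [-88, -17/2, -5, -7/8, 0, 5, 6, 57, 75.43, 92]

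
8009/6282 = 1 + 1727/6282 ≈ 1.27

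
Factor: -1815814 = -1*2^1*7^1*11^1*13^1*907^1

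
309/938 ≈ 0.329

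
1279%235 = 104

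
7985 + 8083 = 16068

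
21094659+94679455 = 115774114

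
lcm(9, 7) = 63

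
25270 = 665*38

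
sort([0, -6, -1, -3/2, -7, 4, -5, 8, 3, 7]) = [-7, -6, -5, -3/2, -1, 0, 3, 4, 7, 8]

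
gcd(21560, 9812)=44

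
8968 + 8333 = 17301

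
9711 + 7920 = 17631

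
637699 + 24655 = 662354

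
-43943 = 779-44722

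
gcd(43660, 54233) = 1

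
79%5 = 4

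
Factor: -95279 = -1 * 95279^1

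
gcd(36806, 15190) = 14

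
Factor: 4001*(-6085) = -1*5^1*1217^1*4001^1 = -24346085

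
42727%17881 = 6965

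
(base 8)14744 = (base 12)3a04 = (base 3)100002111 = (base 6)50404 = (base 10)6628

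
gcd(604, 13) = 1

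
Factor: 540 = 2^2 * 3^3 * 5^1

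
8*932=7456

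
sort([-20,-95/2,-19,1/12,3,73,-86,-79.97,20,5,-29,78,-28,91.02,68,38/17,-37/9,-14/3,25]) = [-86,-79.97,-95/2,-29,-28,-20,-19,-14/3,-37/9,1/12,38/17,3,5,20,25,68,73,78,91.02]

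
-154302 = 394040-548342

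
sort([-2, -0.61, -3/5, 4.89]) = [-2, -0.61, -3/5, 4.89]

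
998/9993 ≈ 0.0999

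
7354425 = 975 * 7543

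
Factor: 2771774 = 2^1*1385887^1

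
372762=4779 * 78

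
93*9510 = 884430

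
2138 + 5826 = 7964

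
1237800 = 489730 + 748070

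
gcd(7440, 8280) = 120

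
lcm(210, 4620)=4620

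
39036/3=13012=13012.00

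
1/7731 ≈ 0.000129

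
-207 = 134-341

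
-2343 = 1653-3996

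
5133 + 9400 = 14533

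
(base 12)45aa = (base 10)7762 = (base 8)17122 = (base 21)hcd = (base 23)efb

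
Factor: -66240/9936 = -1 * 2^2 * 3^(-1) * 5^1 = -20/3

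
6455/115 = 1291/23≈56.13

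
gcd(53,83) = 1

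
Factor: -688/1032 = -1*2^1*3^(-1) = -2/3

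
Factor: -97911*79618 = -1*2^1*3^2*7^1*11^3*23^1*43^1*47^1 = -7795477998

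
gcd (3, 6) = 3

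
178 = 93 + 85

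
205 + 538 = 743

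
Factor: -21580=-1*2^2*5^1*13^1*83^1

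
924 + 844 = 1768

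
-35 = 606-641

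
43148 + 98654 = 141802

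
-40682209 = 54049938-94732147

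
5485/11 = 498 + 7/11 ≈ 498.64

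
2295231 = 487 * 4713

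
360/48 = 7 + 1/2 = 7.50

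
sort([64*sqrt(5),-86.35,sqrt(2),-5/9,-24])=[-86.35,-24,-5/9,sqrt(2),64*sqrt(5)]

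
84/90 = 14/15 ≈ 0.933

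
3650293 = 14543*251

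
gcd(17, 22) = 1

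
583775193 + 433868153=1017643346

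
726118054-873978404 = -147860350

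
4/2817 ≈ 0.00142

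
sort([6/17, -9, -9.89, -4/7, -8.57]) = [-9.89, -9, -8.57, -4/7, 6/17]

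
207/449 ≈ 0.461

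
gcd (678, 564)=6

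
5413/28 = 193 + 9/28 ≈ 193.32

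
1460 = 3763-2303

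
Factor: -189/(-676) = 2^(-2)*3^3*7^1*13^(-2)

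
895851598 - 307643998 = 588207600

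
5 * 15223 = 76115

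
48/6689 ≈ 0.00718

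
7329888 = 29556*248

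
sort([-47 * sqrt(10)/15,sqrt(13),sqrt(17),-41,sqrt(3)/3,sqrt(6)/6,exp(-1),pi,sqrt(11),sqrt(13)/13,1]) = [-41,-47 * sqrt(10)/15,sqrt(13)/13,exp(-1),sqrt(6)/6,sqrt(3)/3,1,pi,sqrt(11),sqrt(13),sqrt(17)]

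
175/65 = 2 + 9/13 ≈ 2.69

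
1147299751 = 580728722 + 566571029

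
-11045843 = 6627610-17673453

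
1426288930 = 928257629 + 498031301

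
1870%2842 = 1870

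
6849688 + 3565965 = 10415653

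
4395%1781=833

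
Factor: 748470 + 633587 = 1382057^1 = 1382057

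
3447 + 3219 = 6666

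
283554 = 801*354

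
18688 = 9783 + 8905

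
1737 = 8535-6798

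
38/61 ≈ 0.623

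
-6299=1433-7732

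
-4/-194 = 2/97 ≈ 0.0206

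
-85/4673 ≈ -0.0182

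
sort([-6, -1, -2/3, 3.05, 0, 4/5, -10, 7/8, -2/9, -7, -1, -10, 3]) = [-10, -10, -7, -6, -1, -1, -2/3, -2/9, 0, 4/5, 7/8, 3, 3.05]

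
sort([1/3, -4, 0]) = [-4, 0, 1/3]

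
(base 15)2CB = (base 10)641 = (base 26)OH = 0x281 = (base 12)455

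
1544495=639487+905008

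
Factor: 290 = 2^1*5^1*29^1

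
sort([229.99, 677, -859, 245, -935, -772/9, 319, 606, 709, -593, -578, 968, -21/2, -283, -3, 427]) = [-935, -859, -593, -578, -283, -772/9, -21/2, -3, 229.99, 245, 319, 427, 606, 677, 709, 968]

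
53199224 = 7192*7397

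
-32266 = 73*(-442)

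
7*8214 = 57498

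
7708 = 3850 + 3858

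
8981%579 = 296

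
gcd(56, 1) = 1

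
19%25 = 19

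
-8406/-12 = 1401/2 = 700.50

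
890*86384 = 76881760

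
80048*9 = 720432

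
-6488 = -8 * 811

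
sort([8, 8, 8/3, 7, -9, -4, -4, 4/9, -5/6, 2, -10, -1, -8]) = [-10, -9, -8, -4, -4, -1, -5/6, 4/9, 2, 8/3, 7, 8, 8]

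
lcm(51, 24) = 408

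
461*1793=826573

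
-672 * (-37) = 24864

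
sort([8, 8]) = [8, 8]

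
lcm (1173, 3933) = 66861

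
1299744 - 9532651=-8232907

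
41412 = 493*84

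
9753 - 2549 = 7204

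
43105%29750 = 13355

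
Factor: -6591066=-1 * 2^1 * 3^1 * 1098511^1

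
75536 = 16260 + 59276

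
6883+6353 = 13236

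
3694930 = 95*38894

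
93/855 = 31/285 ≈ 0.109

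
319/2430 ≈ 0.131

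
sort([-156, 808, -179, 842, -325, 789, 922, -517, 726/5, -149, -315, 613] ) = [-517, -325, -315, -179, -156, -149, 726/5, 613, 789, 808, 842, 922] 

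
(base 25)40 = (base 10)100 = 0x64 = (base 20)50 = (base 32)34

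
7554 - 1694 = 5860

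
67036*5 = 335180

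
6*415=2490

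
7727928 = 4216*1833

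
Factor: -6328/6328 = -1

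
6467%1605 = 47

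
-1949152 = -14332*136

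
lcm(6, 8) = 24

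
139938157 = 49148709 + 90789448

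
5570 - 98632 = -93062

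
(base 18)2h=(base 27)1q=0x35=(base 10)53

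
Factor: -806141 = -1*7^1*115163^1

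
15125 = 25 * 605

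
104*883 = 91832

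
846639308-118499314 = 728139994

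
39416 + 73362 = 112778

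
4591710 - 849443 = 3742267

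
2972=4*743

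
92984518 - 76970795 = 16013723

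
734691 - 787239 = -52548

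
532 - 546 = -14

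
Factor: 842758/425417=2^1*7^1*17^1*3541^1*425417^(-1)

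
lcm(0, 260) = 0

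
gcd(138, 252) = 6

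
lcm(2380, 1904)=9520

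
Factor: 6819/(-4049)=-1*3^1*2273^1*4049^(-1)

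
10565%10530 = 35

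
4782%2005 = 772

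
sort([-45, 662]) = [-45, 662]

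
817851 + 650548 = 1468399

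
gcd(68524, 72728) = 4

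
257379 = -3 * (-85793)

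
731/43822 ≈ 0.0167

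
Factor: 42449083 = 827^1 * 51329^1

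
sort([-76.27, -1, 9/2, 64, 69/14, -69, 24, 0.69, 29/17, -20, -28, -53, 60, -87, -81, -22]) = [-87, -81, -76.27, -69, -53, -28, -22, -20, -1, 0.69, 29/17, 9/2, 69/14, 24, 60, 64]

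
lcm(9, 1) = 9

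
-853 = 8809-9662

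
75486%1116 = 714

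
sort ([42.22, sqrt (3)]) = [sqrt (3), 42.22]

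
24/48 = 1/2 = 0.50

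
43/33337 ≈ 0.00129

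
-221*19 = -4199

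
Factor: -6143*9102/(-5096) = 2^(-2)*3^1*7^(-2)*13^(-1)*37^1*41^1*6143^1 = 27956793/2548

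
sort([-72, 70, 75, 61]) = [-72, 61, 70, 75]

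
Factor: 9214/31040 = 2^(-5) * 5^(-1) * 17^1 * 97^(-1) * 271^1 = 4607/15520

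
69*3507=241983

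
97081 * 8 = 776648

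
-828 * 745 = -616860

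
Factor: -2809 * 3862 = -1 * 2^1 * 53^2 * 1931^1 = -10848358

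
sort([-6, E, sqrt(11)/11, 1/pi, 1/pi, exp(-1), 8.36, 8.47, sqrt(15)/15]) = [-6, sqrt(15)/15, sqrt(11)/11, 1/pi, 1/pi, exp(-1), E, 8.36, 8.47]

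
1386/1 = 1386 = 1386.00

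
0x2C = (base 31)1D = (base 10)44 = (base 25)1J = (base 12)38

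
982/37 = 26 + 20/37 ≈ 26.54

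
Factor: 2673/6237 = 3^1*7^(-1) = 3/7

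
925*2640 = 2442000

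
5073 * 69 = 350037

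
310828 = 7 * 44404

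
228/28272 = 1/124 ≈ 0.00806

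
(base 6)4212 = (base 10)944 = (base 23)1i1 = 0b1110110000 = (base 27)17q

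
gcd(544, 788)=4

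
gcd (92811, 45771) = 3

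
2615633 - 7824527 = -5208894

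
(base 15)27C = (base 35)G7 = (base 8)1067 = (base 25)MH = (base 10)567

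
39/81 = 13/27 ≈ 0.481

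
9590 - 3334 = 6256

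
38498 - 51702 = -13204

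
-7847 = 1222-9069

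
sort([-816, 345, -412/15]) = [-816, -412/15, 345]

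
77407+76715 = 154122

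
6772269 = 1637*4137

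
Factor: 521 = 521^1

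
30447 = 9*3383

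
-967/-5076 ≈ 0.191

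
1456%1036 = 420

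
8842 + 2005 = 10847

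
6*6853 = 41118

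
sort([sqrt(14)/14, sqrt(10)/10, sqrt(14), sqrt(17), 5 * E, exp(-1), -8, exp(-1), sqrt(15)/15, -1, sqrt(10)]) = [-8, -1, sqrt(15)/15, sqrt(14)/14, sqrt(10)/10, exp(-1), exp(-1), sqrt(10), sqrt(14), sqrt(17), 5 * E]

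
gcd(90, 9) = 9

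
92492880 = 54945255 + 37547625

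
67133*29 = 1946857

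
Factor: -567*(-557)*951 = 3^5*7^1*317^1*557^1 = 300343869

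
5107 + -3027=2080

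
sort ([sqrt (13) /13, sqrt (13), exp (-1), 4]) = [sqrt (13) /13, exp (-1), sqrt (13), 4]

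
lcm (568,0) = 0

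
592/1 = 592 = 592.00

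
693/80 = 8 + 53/80 ≈ 8.66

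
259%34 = 21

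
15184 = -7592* (-2)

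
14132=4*3533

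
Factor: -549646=-1*2^1*41^1*6703^1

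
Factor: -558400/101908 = -1 * 2^4 * 5^2 * 73^ (-1) = -400/73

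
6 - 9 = -3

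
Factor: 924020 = 2^2 * 5^1 * 47^1 * 983^1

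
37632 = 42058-4426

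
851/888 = 23/24 ≈ 0.958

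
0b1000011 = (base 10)67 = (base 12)57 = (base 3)2111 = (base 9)74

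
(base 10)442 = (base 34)d0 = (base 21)101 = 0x1ba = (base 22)k2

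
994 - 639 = 355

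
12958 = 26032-13074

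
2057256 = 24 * 85719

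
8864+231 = 9095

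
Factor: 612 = 2^2 * 3^2 * 17^1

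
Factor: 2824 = 2^3 * 353^1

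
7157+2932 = 10089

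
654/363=1 + 97/121≈1.80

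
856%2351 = 856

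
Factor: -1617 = -1*3^1*7^2*11^1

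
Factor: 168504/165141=2^3*3^(-1)*7^1*17^1*311^(-1)=952/933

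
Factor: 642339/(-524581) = -1 * 3^2 * 29^(-1) * 149^1 * 479^1 * 18089^(-1)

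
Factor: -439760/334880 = -1 * 2^(-1) * 7^(-1) * 13^(-1) * 239^1 = -239/182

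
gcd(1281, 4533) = 3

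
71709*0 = 0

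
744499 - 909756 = -165257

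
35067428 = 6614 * 5302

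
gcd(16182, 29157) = 3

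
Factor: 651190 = 2^1*5^1*65119^1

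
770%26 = 16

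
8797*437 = 3844289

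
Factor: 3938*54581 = 2^1*11^1*179^1*54581^1 = 214939978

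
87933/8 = 10991 + 5/8 ≈ 10991.63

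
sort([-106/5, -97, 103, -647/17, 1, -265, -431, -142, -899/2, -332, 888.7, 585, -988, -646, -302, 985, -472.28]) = [-988, -646, -472.28, -899/2, -431, -332, -302, -265, -142, -97, -647/17, -106/5, 1, 103, 585, 888.7, 985]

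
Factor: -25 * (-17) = 5^2 * 17^1 = 425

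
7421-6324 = 1097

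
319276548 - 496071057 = -176794509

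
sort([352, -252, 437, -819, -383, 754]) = [-819, -383, -252, 352, 437, 754]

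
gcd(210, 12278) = 14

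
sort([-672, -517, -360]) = [-672, -517, -360]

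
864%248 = 120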